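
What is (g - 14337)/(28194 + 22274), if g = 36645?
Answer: 507/1147 ≈ 0.44202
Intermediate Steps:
(g - 14337)/(28194 + 22274) = (36645 - 14337)/(28194 + 22274) = 22308/50468 = 22308*(1/50468) = 507/1147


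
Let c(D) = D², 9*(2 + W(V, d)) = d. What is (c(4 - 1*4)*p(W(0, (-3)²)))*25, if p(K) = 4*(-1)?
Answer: 0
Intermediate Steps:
W(V, d) = -2 + d/9
p(K) = -4
(c(4 - 1*4)*p(W(0, (-3)²)))*25 = ((4 - 1*4)²*(-4))*25 = ((4 - 4)²*(-4))*25 = (0²*(-4))*25 = (0*(-4))*25 = 0*25 = 0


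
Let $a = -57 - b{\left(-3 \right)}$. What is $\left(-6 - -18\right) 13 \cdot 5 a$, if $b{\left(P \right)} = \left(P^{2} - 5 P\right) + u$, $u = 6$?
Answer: $-67860$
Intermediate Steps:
$b{\left(P \right)} = 6 + P^{2} - 5 P$ ($b{\left(P \right)} = \left(P^{2} - 5 P\right) + 6 = 6 + P^{2} - 5 P$)
$a = -87$ ($a = -57 - \left(6 + \left(-3\right)^{2} - -15\right) = -57 - \left(6 + 9 + 15\right) = -57 - 30 = -87$)
$\left(-6 - -18\right) 13 \cdot 5 a = \left(-6 - -18\right) 13 \cdot 5 \left(-87\right) = \left(-6 + 18\right) 65 \left(-87\right) = 12 \cdot 65 \left(-87\right) = 780 \left(-87\right) = -67860$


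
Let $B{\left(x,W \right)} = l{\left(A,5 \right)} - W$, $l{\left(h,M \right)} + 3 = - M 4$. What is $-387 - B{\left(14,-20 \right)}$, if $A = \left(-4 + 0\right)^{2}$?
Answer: $-384$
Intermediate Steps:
$A = 16$ ($A = \left(-4\right)^{2} = 16$)
$l{\left(h,M \right)} = -3 - 4 M$ ($l{\left(h,M \right)} = -3 + - M 4 = -3 - 4 M$)
$B{\left(x,W \right)} = -23 - W$ ($B{\left(x,W \right)} = \left(-3 - 20\right) - W = -23 - W$)
$-387 - B{\left(14,-20 \right)} = -387 - \left(-23 - -20\right) = -387 - \left(-23 + 20\right) = -387 - -3 = -387 + 3 = -384$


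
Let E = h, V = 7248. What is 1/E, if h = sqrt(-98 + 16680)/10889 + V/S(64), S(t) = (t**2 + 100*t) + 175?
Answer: 509479595210776/345945902011029 - 137770339361*sqrt(16582)/691891804022058 ≈ 1.4471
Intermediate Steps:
S(t) = 175 + t**2 + 100*t
h = 2416/3557 + sqrt(16582)/10889 (h = sqrt(-98 + 16680)/10889 + 7248/(175 + 64**2 + 100*64) = sqrt(16582)*(1/10889) + 7248/(175 + 4096 + 6400) = sqrt(16582)/10889 + 7248/10671 = sqrt(16582)/10889 + 7248*(1/10671) = sqrt(16582)/10889 + 2416/3557 = 2416/3557 + sqrt(16582)/10889 ≈ 0.69105)
E = 2416/3557 + sqrt(16582)/10889 ≈ 0.69105
1/E = 1/(2416/3557 + sqrt(16582)/10889)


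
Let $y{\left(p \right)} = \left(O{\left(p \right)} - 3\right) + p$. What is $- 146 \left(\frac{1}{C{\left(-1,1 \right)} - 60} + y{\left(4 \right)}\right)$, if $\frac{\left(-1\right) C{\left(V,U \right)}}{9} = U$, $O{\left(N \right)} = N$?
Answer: $- \frac{50224}{69} \approx -727.88$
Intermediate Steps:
$C{\left(V,U \right)} = - 9 U$
$y{\left(p \right)} = -3 + 2 p$ ($y{\left(p \right)} = \left(p - 3\right) + p = \left(-3 + p\right) + p = -3 + 2 p$)
$- 146 \left(\frac{1}{C{\left(-1,1 \right)} - 60} + y{\left(4 \right)}\right) = - 146 \left(\frac{1}{\left(-9\right) 1 - 60} + \left(-3 + 2 \cdot 4\right)\right) = - 146 \left(\frac{1}{-9 - 60} + \left(-3 + 8\right)\right) = - 146 \left(\frac{1}{-69} + 5\right) = - 146 \left(- \frac{1}{69} + 5\right) = \left(-146\right) \frac{344}{69} = - \frac{50224}{69}$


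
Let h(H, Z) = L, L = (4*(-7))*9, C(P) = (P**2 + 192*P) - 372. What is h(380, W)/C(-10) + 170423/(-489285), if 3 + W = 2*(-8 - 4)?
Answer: -62566849/268128180 ≈ -0.23335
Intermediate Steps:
W = -27 (W = -3 + 2*(-8 - 4) = -3 + 2*(-12) = -3 - 24 = -27)
C(P) = -372 + P**2 + 192*P
L = -252 (L = -28*9 = -252)
h(H, Z) = -252
h(380, W)/C(-10) + 170423/(-489285) = -252/(-372 + (-10)**2 + 192*(-10)) + 170423/(-489285) = -252/(-372 + 100 - 1920) + 170423*(-1/489285) = -252/(-2192) - 170423/489285 = -252*(-1/2192) - 170423/489285 = 63/548 - 170423/489285 = -62566849/268128180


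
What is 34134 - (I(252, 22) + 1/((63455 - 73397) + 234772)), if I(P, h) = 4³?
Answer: 7659958099/224830 ≈ 34070.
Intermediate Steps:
I(P, h) = 64
34134 - (I(252, 22) + 1/((63455 - 73397) + 234772)) = 34134 - (64 + 1/((63455 - 73397) + 234772)) = 34134 - (64 + 1/(-9942 + 234772)) = 34134 - (64 + 1/224830) = 34134 - 1*14389121/224830 = 34134 - 14389121/224830 = 7659958099/224830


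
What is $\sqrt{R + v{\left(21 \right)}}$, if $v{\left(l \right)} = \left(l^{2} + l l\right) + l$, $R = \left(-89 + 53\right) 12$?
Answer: $\sqrt{471} \approx 21.703$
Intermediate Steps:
$R = -432$ ($R = \left(-36\right) 12 = -432$)
$v{\left(l \right)} = l + 2 l^{2}$ ($v{\left(l \right)} = \left(l^{2} + l^{2}\right) + l = 2 l^{2} + l = l + 2 l^{2}$)
$\sqrt{R + v{\left(21 \right)}} = \sqrt{-432 + 21 \left(1 + 2 \cdot 21\right)} = \sqrt{-432 + 21 \left(1 + 42\right)} = \sqrt{-432 + 21 \cdot 43} = \sqrt{-432 + 903} = \sqrt{471}$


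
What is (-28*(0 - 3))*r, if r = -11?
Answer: -924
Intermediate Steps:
(-28*(0 - 3))*r = -28*(0 - 3)*(-11) = -28*(-3)*(-11) = -14*(-6)*(-11) = 84*(-11) = -924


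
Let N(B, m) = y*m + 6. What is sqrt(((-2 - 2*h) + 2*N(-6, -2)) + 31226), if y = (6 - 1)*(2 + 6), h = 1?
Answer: sqrt(31074) ≈ 176.28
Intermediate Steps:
y = 40 (y = 5*8 = 40)
N(B, m) = 6 + 40*m (N(B, m) = 40*m + 6 = 6 + 40*m)
sqrt(((-2 - 2*h) + 2*N(-6, -2)) + 31226) = sqrt(((-2 - 2*1) + 2*(6 + 40*(-2))) + 31226) = sqrt(((-2 - 2) + 2*(6 - 80)) + 31226) = sqrt((-4 + 2*(-74)) + 31226) = sqrt((-4 - 148) + 31226) = sqrt(-152 + 31226) = sqrt(31074)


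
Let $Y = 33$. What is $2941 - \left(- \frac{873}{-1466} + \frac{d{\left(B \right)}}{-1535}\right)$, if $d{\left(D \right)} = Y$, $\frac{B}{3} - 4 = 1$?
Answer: $\frac{6616870033}{2250310} \approx 2940.4$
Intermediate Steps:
$B = 15$ ($B = 12 + 3 \cdot 1 = 12 + 3 = 15$)
$d{\left(D \right)} = 33$
$2941 - \left(- \frac{873}{-1466} + \frac{d{\left(B \right)}}{-1535}\right) = 2941 - \left(- \frac{873}{-1466} + \frac{33}{-1535}\right) = 2941 - \left(\left(-873\right) \left(- \frac{1}{1466}\right) + 33 \left(- \frac{1}{1535}\right)\right) = 2941 - \left(\frac{873}{1466} - \frac{33}{1535}\right) = 2941 - \frac{1291677}{2250310} = \frac{6616870033}{2250310}$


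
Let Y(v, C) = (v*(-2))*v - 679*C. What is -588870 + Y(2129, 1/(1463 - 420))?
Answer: -1438468745/149 ≈ -9.6541e+6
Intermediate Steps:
Y(v, C) = -679*C - 2*v² (Y(v, C) = (-2*v)*v - 679*C = -2*v² - 679*C = -679*C - 2*v²)
-588870 + Y(2129, 1/(1463 - 420)) = -588870 + (-679/(1463 - 420) - 2*2129²) = -588870 + (-679/1043 - 2*4532641) = -588870 + (-679*1/1043 - 9065282) = -588870 + (-97/149 - 9065282) = -588870 - 1350727115/149 = -1438468745/149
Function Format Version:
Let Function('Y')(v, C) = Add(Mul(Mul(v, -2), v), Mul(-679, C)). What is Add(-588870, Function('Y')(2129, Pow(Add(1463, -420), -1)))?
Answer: Rational(-1438468745, 149) ≈ -9.6541e+6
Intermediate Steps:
Function('Y')(v, C) = Add(Mul(-679, C), Mul(-2, Pow(v, 2))) (Function('Y')(v, C) = Add(Mul(Mul(-2, v), v), Mul(-679, C)) = Add(Mul(-2, Pow(v, 2)), Mul(-679, C)) = Add(Mul(-679, C), Mul(-2, Pow(v, 2))))
Add(-588870, Function('Y')(2129, Pow(Add(1463, -420), -1))) = Add(-588870, Add(Mul(-679, Pow(Add(1463, -420), -1)), Mul(-2, Pow(2129, 2)))) = Add(-588870, Add(Mul(-679, Pow(1043, -1)), Mul(-2, 4532641))) = Add(-588870, Add(Mul(-679, Rational(1, 1043)), -9065282)) = Add(-588870, Add(Rational(-97, 149), -9065282)) = Add(-588870, Rational(-1350727115, 149)) = Rational(-1438468745, 149)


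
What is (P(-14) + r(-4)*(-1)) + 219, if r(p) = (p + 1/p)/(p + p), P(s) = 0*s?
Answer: 6991/32 ≈ 218.47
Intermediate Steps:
P(s) = 0
r(p) = (p + 1/p)/(2*p) (r(p) = (p + 1/p)/((2*p)) = (p + 1/p)*(1/(2*p)) = (p + 1/p)/(2*p))
(P(-14) + r(-4)*(-1)) + 219 = (0 + ((½)*(1 + (-4)²)/(-4)²)*(-1)) + 219 = (0 + ((½)*(1/16)*(1 + 16))*(-1)) + 219 = (0 + ((½)*(1/16)*17)*(-1)) + 219 = (0 + (17/32)*(-1)) + 219 = (0 - 17/32) + 219 = -17/32 + 219 = 6991/32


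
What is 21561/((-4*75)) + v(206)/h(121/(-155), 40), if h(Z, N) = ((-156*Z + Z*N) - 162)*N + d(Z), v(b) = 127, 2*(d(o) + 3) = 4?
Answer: -637327201/8862300 ≈ -71.914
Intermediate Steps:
d(o) = -1 (d(o) = -3 + (½)*4 = -3 + 2 = -1)
h(Z, N) = -1 + N*(-162 - 156*Z + N*Z) (h(Z, N) = ((-156*Z + Z*N) - 162)*N - 1 = ((-156*Z + N*Z) - 162)*N - 1 = (-162 - 156*Z + N*Z)*N - 1 = N*(-162 - 156*Z + N*Z) - 1 = -1 + N*(-162 - 156*Z + N*Z))
21561/((-4*75)) + v(206)/h(121/(-155), 40) = 21561/((-4*75)) + 127/(-1 - 162*40 + (121/(-155))*40² - 156*40*121/(-155)) = 21561/(-300) + 127/(-1 - 6480 + (121*(-1/155))*1600 - 156*40*121*(-1/155)) = 21561*(-1/300) + 127/(-1 - 6480 - 121/155*1600 - 156*40*(-121/155)) = -7187/100 + 127/(-1 - 6480 - 38720/31 + 151008/31) = -7187/100 + 127/(-88623/31) = -7187/100 + 127*(-31/88623) = -7187/100 - 3937/88623 = -637327201/8862300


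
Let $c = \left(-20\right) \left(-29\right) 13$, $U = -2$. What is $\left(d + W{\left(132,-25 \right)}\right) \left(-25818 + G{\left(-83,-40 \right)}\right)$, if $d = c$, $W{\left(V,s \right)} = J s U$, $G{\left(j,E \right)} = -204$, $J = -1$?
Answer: $-194904780$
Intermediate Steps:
$W{\left(V,s \right)} = 2 s$ ($W{\left(V,s \right)} = - s \left(-2\right) = 2 s$)
$c = 7540$ ($c = 580 \cdot 13 = 7540$)
$d = 7540$
$\left(d + W{\left(132,-25 \right)}\right) \left(-25818 + G{\left(-83,-40 \right)}\right) = \left(7540 + 2 \left(-25\right)\right) \left(-25818 - 204\right) = \left(7540 - 50\right) \left(-26022\right) = 7490 \left(-26022\right) = -194904780$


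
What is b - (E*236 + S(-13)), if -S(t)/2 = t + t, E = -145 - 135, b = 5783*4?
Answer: 89160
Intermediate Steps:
b = 23132
E = -280
S(t) = -4*t (S(t) = -2*(t + t) = -4*t)
b - (E*236 + S(-13)) = 23132 - (-280*236 - 4*(-13)) = 23132 - (-66080 + 52) = 23132 - 1*(-66028) = 23132 + 66028 = 89160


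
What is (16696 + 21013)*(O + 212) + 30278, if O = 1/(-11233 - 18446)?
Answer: 238161650185/29679 ≈ 8.0246e+6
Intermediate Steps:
O = -1/29679 (O = 1/(-29679) = -1/29679 ≈ -3.3694e-5)
(16696 + 21013)*(O + 212) + 30278 = (16696 + 21013)*(-1/29679 + 212) + 30278 = 37709*(6291947/29679) + 30278 = 237263029423/29679 + 30278 = 238161650185/29679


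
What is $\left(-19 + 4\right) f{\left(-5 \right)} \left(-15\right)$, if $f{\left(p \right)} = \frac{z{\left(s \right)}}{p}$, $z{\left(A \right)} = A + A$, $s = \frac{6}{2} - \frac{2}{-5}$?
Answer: $-306$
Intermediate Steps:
$s = \frac{17}{5}$ ($s = 6 \cdot \frac{1}{2} - - \frac{2}{5} = 3 + \frac{2}{5} = \frac{17}{5} \approx 3.4$)
$z{\left(A \right)} = 2 A$
$f{\left(p \right)} = \frac{34}{5 p}$ ($f{\left(p \right)} = \frac{2 \cdot \frac{17}{5}}{p} = \frac{34}{5 p}$)
$\left(-19 + 4\right) f{\left(-5 \right)} \left(-15\right) = \left(-19 + 4\right) \frac{34}{5 \left(-5\right)} \left(-15\right) = - 15 \cdot \frac{34}{5} \left(- \frac{1}{5}\right) \left(-15\right) = \left(-15\right) \left(- \frac{34}{25}\right) \left(-15\right) = \frac{102}{5} \left(-15\right) = -306$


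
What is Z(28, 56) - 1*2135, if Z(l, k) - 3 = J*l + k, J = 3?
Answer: -1992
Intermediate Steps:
Z(l, k) = 3 + k + 3*l (Z(l, k) = 3 + (3*l + k) = 3 + (k + 3*l) = 3 + k + 3*l)
Z(28, 56) - 1*2135 = (3 + 56 + 3*28) - 1*2135 = (3 + 56 + 84) - 2135 = 143 - 2135 = -1992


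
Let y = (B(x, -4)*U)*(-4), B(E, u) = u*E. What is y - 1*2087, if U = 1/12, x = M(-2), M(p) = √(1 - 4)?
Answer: -2087 + 4*I*√3/3 ≈ -2087.0 + 2.3094*I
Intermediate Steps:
M(p) = I*√3 (M(p) = √(-3) = I*√3)
x = I*√3 ≈ 1.732*I
B(E, u) = E*u
U = 1/12 ≈ 0.083333
y = 4*I*√3/3 (y = (((I*√3)*(-4))*(1/12))*(-4) = (-4*I*√3*(1/12))*(-4) = -I*√3/3*(-4) = 4*I*√3/3 ≈ 2.3094*I)
y - 1*2087 = 4*I*√3/3 - 1*2087 = 4*I*√3/3 - 2087 = -2087 + 4*I*√3/3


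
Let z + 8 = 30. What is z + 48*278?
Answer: 13366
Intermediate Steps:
z = 22 (z = -8 + 30 = 22)
z + 48*278 = 22 + 48*278 = 22 + 13344 = 13366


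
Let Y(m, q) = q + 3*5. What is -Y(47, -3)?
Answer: -12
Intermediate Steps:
Y(m, q) = 15 + q (Y(m, q) = q + 15 = 15 + q)
-Y(47, -3) = -(15 - 3) = -1*12 = -12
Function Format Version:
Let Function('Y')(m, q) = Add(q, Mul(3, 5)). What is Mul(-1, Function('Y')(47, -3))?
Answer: -12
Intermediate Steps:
Function('Y')(m, q) = Add(15, q) (Function('Y')(m, q) = Add(q, 15) = Add(15, q))
Mul(-1, Function('Y')(47, -3)) = Mul(-1, Add(15, -3)) = Mul(-1, 12) = -12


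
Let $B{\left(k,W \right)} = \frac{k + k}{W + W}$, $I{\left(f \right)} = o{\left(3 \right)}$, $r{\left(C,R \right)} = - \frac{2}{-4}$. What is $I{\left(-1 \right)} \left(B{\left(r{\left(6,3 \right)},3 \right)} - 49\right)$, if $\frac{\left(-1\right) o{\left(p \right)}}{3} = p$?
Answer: $\frac{879}{2} \approx 439.5$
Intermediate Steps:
$r{\left(C,R \right)} = \frac{1}{2}$ ($r{\left(C,R \right)} = \left(-2\right) \left(- \frac{1}{4}\right) = \frac{1}{2}$)
$o{\left(p \right)} = - 3 p$
$I{\left(f \right)} = -9$ ($I{\left(f \right)} = \left(-3\right) 3 = -9$)
$B{\left(k,W \right)} = \frac{k}{W}$ ($B{\left(k,W \right)} = \frac{2 k}{2 W} = 2 k \frac{1}{2 W} = \frac{k}{W}$)
$I{\left(-1 \right)} \left(B{\left(r{\left(6,3 \right)},3 \right)} - 49\right) = - 9 \left(\frac{1}{2 \cdot 3} - 49\right) = - 9 \left(\frac{1}{2} \cdot \frac{1}{3} - 49\right) = - 9 \left(\frac{1}{6} - 49\right) = \left(-9\right) \left(- \frac{293}{6}\right) = \frac{879}{2}$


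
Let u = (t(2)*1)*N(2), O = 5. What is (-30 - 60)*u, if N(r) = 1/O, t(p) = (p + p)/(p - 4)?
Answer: 36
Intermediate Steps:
t(p) = 2*p/(-4 + p) (t(p) = (2*p)/(-4 + p) = 2*p/(-4 + p))
N(r) = ⅕ (N(r) = 1/5 = ⅕)
u = -⅖ (u = ((2*2/(-4 + 2))*1)*(⅕) = ((2*2/(-2))*1)*(⅕) = ((2*2*(-½))*1)*(⅕) = -2*1*(⅕) = -2*⅕ = -⅖ ≈ -0.40000)
(-30 - 60)*u = (-30 - 60)*(-⅖) = -90*(-⅖) = 36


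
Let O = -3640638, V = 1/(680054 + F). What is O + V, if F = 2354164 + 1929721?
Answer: -18071904953081/4963939 ≈ -3.6406e+6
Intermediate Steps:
F = 4283885
V = 1/4963939 (V = 1/(680054 + 4283885) = 1/4963939 ≈ 2.0145e-7)
O + V = -3640638 + 1/4963939 = -18071904953081/4963939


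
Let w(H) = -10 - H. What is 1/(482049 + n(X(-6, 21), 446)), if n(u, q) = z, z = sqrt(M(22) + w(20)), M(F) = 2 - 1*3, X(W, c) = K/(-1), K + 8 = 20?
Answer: 482049/232371238432 - I*sqrt(31)/232371238432 ≈ 2.0745e-6 - 2.3961e-11*I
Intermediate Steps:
K = 12 (K = -8 + 20 = 12)
X(W, c) = -12 (X(W, c) = 12/(-1) = 12*(-1) = -12)
M(F) = -1 (M(F) = 2 - 3 = -1)
z = I*sqrt(31) (z = sqrt(-1 + (-10 - 1*20)) = sqrt(-1 + (-10 - 20)) = sqrt(-1 - 30) = sqrt(-31) = I*sqrt(31) ≈ 5.5678*I)
n(u, q) = I*sqrt(31)
1/(482049 + n(X(-6, 21), 446)) = 1/(482049 + I*sqrt(31))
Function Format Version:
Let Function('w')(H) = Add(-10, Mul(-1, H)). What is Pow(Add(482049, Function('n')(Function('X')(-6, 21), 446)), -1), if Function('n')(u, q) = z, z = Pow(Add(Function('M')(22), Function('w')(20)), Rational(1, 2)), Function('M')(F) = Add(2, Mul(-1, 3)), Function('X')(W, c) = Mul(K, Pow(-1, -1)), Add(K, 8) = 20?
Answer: Add(Rational(482049, 232371238432), Mul(Rational(-1, 232371238432), I, Pow(31, Rational(1, 2)))) ≈ Add(2.0745e-6, Mul(-2.3961e-11, I))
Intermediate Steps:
K = 12 (K = Add(-8, 20) = 12)
Function('X')(W, c) = -12 (Function('X')(W, c) = Mul(12, Pow(-1, -1)) = Mul(12, -1) = -12)
Function('M')(F) = -1 (Function('M')(F) = Add(2, -3) = -1)
z = Mul(I, Pow(31, Rational(1, 2))) (z = Pow(Add(-1, Add(-10, Mul(-1, 20))), Rational(1, 2)) = Pow(Add(-1, Add(-10, -20)), Rational(1, 2)) = Pow(Add(-1, -30), Rational(1, 2)) = Pow(-31, Rational(1, 2)) = Mul(I, Pow(31, Rational(1, 2))) ≈ Mul(5.5678, I))
Function('n')(u, q) = Mul(I, Pow(31, Rational(1, 2)))
Pow(Add(482049, Function('n')(Function('X')(-6, 21), 446)), -1) = Pow(Add(482049, Mul(I, Pow(31, Rational(1, 2)))), -1)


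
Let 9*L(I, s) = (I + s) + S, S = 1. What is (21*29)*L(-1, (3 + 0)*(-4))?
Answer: -812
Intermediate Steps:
L(I, s) = 1/9 + I/9 + s/9 (L(I, s) = ((I + s) + 1)/9 = (1 + I + s)/9 = 1/9 + I/9 + s/9)
(21*29)*L(-1, (3 + 0)*(-4)) = (21*29)*(1/9 + (1/9)*(-1) + ((3 + 0)*(-4))/9) = 609*(1/9 - 1/9 + (3*(-4))/9) = 609*(1/9 - 1/9 + (1/9)*(-12)) = 609*(1/9 - 1/9 - 4/3) = 609*(-4/3) = -812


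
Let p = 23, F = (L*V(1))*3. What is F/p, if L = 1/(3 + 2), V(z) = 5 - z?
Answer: 12/115 ≈ 0.10435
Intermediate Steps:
L = 1/5 ≈ 0.20000
F = 12/5 (F = ((5 - 1*1)/5)*3 = ((5 - 1)/5)*3 = ((1/5)*4)*3 = (4/5)*3 = 12/5 ≈ 2.4000)
F/p = (12/5)/23 = (1/23)*(12/5) = 12/115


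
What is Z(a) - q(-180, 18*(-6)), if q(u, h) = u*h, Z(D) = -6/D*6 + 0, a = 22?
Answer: -213858/11 ≈ -19442.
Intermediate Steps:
Z(D) = -36/D (Z(D) = -36/D + 0 = -36/D)
q(u, h) = h*u
Z(a) - q(-180, 18*(-6)) = -36/22 - 18*(-6)*(-180) = -36*1/22 - (-108)*(-180) = -18/11 - 1*19440 = -18/11 - 19440 = -213858/11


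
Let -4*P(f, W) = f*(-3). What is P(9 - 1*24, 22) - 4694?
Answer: -18821/4 ≈ -4705.3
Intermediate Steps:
P(f, W) = 3*f/4 (P(f, W) = -f*(-3)/4 = -(-3)*f/4 = 3*f/4)
P(9 - 1*24, 22) - 4694 = 3*(9 - 1*24)/4 - 4694 = 3*(9 - 24)/4 - 4694 = (¾)*(-15) - 4694 = -45/4 - 4694 = -18821/4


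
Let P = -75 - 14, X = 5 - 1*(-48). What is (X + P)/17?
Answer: -36/17 ≈ -2.1176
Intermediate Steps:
X = 53 (X = 5 + 48 = 53)
P = -89
(X + P)/17 = (53 - 89)/17 = -36*1/17 = -36/17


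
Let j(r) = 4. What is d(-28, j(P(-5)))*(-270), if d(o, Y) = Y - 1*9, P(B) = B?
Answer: 1350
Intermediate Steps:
d(o, Y) = -9 + Y (d(o, Y) = Y - 9 = -9 + Y)
d(-28, j(P(-5)))*(-270) = (-9 + 4)*(-270) = -5*(-270) = 1350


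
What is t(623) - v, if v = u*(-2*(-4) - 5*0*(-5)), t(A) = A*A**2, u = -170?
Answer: 241805727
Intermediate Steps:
t(A) = A**3
v = -1360 (v = -170*(-2*(-4) - 5*0*(-5)) = -170*(8 + 0*(-5)) = -170*(8 + 0) = -170*8 = -1360)
t(623) - v = 623**3 - 1*(-1360) = 241804367 + 1360 = 241805727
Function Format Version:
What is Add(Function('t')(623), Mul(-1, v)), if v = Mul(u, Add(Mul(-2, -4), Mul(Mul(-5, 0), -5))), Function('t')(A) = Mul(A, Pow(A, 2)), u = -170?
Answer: 241805727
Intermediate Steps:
Function('t')(A) = Pow(A, 3)
v = -1360 (v = Mul(-170, Add(Mul(-2, -4), Mul(Mul(-5, 0), -5))) = Mul(-170, Add(8, Mul(0, -5))) = Mul(-170, Add(8, 0)) = Mul(-170, 8) = -1360)
Add(Function('t')(623), Mul(-1, v)) = Add(Pow(623, 3), Mul(-1, -1360)) = Add(241804367, 1360) = 241805727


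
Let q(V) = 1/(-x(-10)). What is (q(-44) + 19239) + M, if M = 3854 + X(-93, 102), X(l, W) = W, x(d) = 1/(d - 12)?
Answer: 23217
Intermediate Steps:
x(d) = 1/(-12 + d)
M = 3956 (M = 3854 + 102 = 3956)
q(V) = 22 (q(V) = 1/(-1/(-12 - 10)) = 1/(-1/(-22)) = 1/(-1*(-1/22)) = 1/(1/22) = 22)
(q(-44) + 19239) + M = (22 + 19239) + 3956 = 19261 + 3956 = 23217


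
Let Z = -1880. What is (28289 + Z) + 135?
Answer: 26544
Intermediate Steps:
(28289 + Z) + 135 = (28289 - 1880) + 135 = 26409 + 135 = 26544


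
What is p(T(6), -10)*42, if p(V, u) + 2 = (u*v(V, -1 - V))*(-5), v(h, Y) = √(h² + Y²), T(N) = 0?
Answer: 2016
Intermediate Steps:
v(h, Y) = √(Y² + h²)
p(V, u) = -2 - 5*u*√(V² + (-1 - V)²) (p(V, u) = -2 + (u*√((-1 - V)² + V²))*(-5) = -2 + (u*√(V² + (-1 - V)²))*(-5) = -2 - 5*u*√(V² + (-1 - V)²))
p(T(6), -10)*42 = (-2 - 5*(-10)*√(0² + (1 + 0)²))*42 = (-2 - 5*(-10)*√(0 + 1²))*42 = (-2 - 5*(-10)*√(0 + 1))*42 = (-2 - 5*(-10)*√1)*42 = (-2 - 5*(-10)*1)*42 = (-2 + 50)*42 = 48*42 = 2016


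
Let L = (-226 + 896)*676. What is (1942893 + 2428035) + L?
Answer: 4823848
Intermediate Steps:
L = 452920 (L = 670*676 = 452920)
(1942893 + 2428035) + L = (1942893 + 2428035) + 452920 = 4370928 + 452920 = 4823848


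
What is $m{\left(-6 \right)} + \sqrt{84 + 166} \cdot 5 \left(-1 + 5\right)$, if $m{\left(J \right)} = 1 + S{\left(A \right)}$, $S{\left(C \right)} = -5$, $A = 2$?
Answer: $-4 + 100 \sqrt{10} \approx 312.23$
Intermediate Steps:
$m{\left(J \right)} = -4$ ($m{\left(J \right)} = 1 - 5 = -4$)
$m{\left(-6 \right)} + \sqrt{84 + 166} \cdot 5 \left(-1 + 5\right) = -4 + \sqrt{84 + 166} \cdot 5 \left(-1 + 5\right) = -4 + \sqrt{250} \cdot 5 \cdot 4 = -4 + 5 \sqrt{10} \cdot 20 = -4 + 100 \sqrt{10}$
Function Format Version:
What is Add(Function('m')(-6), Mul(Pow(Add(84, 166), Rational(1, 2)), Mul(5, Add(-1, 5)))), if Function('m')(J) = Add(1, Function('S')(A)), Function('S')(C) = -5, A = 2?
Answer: Add(-4, Mul(100, Pow(10, Rational(1, 2)))) ≈ 312.23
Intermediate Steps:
Function('m')(J) = -4 (Function('m')(J) = Add(1, -5) = -4)
Add(Function('m')(-6), Mul(Pow(Add(84, 166), Rational(1, 2)), Mul(5, Add(-1, 5)))) = Add(-4, Mul(Pow(Add(84, 166), Rational(1, 2)), Mul(5, Add(-1, 5)))) = Add(-4, Mul(Pow(250, Rational(1, 2)), Mul(5, 4))) = Add(-4, Mul(Mul(5, Pow(10, Rational(1, 2))), 20)) = Add(-4, Mul(100, Pow(10, Rational(1, 2))))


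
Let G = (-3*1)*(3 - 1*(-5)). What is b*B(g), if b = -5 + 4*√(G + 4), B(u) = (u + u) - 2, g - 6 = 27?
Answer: -320 + 512*I*√5 ≈ -320.0 + 1144.9*I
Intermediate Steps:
g = 33 (g = 6 + 27 = 33)
G = -24 (G = -3*(3 + 5) = -3*8 = -24)
B(u) = -2 + 2*u (B(u) = 2*u - 2 = -2 + 2*u)
b = -5 + 8*I*√5 (b = -5 + 4*√(-24 + 4) = -5 + 4*√(-20) = -5 + 4*(2*I*√5) = -5 + 8*I*√5 ≈ -5.0 + 17.889*I)
b*B(g) = (-5 + 8*I*√5)*(-2 + 2*33) = (-5 + 8*I*√5)*(-2 + 66) = (-5 + 8*I*√5)*64 = -320 + 512*I*√5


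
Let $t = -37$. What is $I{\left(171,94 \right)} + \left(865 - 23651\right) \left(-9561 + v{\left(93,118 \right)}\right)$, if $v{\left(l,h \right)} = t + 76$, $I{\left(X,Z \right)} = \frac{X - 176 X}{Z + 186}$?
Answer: $\frac{1735745481}{8} \approx 2.1697 \cdot 10^{8}$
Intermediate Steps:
$I{\left(X,Z \right)} = - \frac{175 X}{186 + Z}$ ($I{\left(X,Z \right)} = \frac{\left(-175\right) X}{186 + Z} = - \frac{175 X}{186 + Z}$)
$v{\left(l,h \right)} = 39$ ($v{\left(l,h \right)} = -37 + 76 = 39$)
$I{\left(171,94 \right)} + \left(865 - 23651\right) \left(-9561 + v{\left(93,118 \right)}\right) = \left(-175\right) 171 \frac{1}{186 + 94} + \left(865 - 23651\right) \left(-9561 + 39\right) = \left(-175\right) 171 \cdot \frac{1}{280} - -216968292 = \left(-175\right) 171 \cdot \frac{1}{280} + 216968292 = - \frac{855}{8} + 216968292 = \frac{1735745481}{8}$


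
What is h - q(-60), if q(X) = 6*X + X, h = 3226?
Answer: 3646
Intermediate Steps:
q(X) = 7*X
h - q(-60) = 3226 - 7*(-60) = 3226 - 1*(-420) = 3226 + 420 = 3646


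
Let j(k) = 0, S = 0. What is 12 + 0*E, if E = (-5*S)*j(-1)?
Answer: 12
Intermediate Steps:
E = 0 (E = -5*0*0 = 0*0 = 0)
12 + 0*E = 12 + 0*0 = 12 + 0 = 12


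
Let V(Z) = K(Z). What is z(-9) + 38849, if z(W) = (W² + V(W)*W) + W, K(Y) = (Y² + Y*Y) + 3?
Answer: 37436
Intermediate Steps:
K(Y) = 3 + 2*Y² (K(Y) = (Y² + Y²) + 3 = 2*Y² + 3 = 3 + 2*Y²)
V(Z) = 3 + 2*Z²
z(W) = W + W² + W*(3 + 2*W²) (z(W) = (W² + (3 + 2*W²)*W) + W = (W² + W*(3 + 2*W²)) + W = W + W² + W*(3 + 2*W²))
z(-9) + 38849 = -9*(4 - 9 + 2*(-9)²) + 38849 = -9*(4 - 9 + 2*81) + 38849 = -9*(4 - 9 + 162) + 38849 = -9*157 + 38849 = -1413 + 38849 = 37436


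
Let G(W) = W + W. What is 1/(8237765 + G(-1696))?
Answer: 1/8234373 ≈ 1.2144e-7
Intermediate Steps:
G(W) = 2*W
1/(8237765 + G(-1696)) = 1/(8237765 + 2*(-1696)) = 1/(8237765 - 3392) = 1/8234373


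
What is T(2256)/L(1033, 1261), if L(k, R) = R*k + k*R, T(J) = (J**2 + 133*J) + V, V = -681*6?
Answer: 2692749/1302613 ≈ 2.0672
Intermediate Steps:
V = -4086
T(J) = -4086 + J**2 + 133*J (T(J) = (J**2 + 133*J) - 4086 = -4086 + J**2 + 133*J)
L(k, R) = 2*R*k (L(k, R) = R*k + R*k = 2*R*k)
T(2256)/L(1033, 1261) = (-4086 + 2256**2 + 133*2256)/((2*1261*1033)) = (-4086 + 5089536 + 300048)/2605226 = 5385498*(1/2605226) = 2692749/1302613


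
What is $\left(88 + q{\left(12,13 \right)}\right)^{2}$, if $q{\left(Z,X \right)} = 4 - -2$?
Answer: $8836$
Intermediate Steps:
$q{\left(Z,X \right)} = 6$ ($q{\left(Z,X \right)} = 4 + 2 = 6$)
$\left(88 + q{\left(12,13 \right)}\right)^{2} = \left(88 + 6\right)^{2} = 94^{2} = 8836$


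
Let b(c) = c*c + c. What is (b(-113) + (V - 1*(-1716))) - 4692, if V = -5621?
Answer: 4059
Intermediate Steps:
b(c) = c + c² (b(c) = c² + c = c + c²)
(b(-113) + (V - 1*(-1716))) - 4692 = (-113*(1 - 113) + (-5621 - 1*(-1716))) - 4692 = (-113*(-112) + (-5621 + 1716)) - 4692 = (12656 - 3905) - 4692 = 8751 - 4692 = 4059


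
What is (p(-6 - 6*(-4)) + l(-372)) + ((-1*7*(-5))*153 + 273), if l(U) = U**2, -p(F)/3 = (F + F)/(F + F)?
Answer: 144009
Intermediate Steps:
p(F) = -3 (p(F) = -3*(F + F)/(F + F) = -3*2*F/(2*F) = -3*2*F*1/(2*F) = -3*1 = -3)
(p(-6 - 6*(-4)) + l(-372)) + ((-1*7*(-5))*153 + 273) = (-3 + (-372)**2) + ((-1*7*(-5))*153 + 273) = (-3 + 138384) + (-7*(-5)*153 + 273) = 138381 + (35*153 + 273) = 138381 + (5355 + 273) = 138381 + 5628 = 144009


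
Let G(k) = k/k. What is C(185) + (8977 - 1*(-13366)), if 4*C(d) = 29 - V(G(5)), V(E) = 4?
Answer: 89397/4 ≈ 22349.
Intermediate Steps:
G(k) = 1
C(d) = 25/4 (C(d) = (29 - 1*4)/4 = (29 - 4)/4 = (¼)*25 = 25/4)
C(185) + (8977 - 1*(-13366)) = 25/4 + (8977 - 1*(-13366)) = 25/4 + (8977 + 13366) = 25/4 + 22343 = 89397/4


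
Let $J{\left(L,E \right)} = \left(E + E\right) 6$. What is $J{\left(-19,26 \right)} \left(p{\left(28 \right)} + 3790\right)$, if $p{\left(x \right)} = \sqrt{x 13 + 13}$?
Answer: $1182480 + 312 \sqrt{377} \approx 1.1885 \cdot 10^{6}$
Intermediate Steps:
$J{\left(L,E \right)} = 12 E$ ($J{\left(L,E \right)} = 2 E 6 = 12 E$)
$p{\left(x \right)} = \sqrt{13 + 13 x}$ ($p{\left(x \right)} = \sqrt{13 x + 13} = \sqrt{13 + 13 x}$)
$J{\left(-19,26 \right)} \left(p{\left(28 \right)} + 3790\right) = 12 \cdot 26 \left(\sqrt{13 + 13 \cdot 28} + 3790\right) = 312 \left(\sqrt{13 + 364} + 3790\right) = 312 \left(\sqrt{377} + 3790\right) = 312 \left(3790 + \sqrt{377}\right) = 1182480 + 312 \sqrt{377}$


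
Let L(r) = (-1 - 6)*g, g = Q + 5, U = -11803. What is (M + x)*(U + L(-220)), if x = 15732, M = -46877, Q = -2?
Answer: 368258480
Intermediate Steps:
g = 3 (g = -2 + 5 = 3)
L(r) = -21 (L(r) = (-1 - 6)*3 = -7*3 = -21)
(M + x)*(U + L(-220)) = (-46877 + 15732)*(-11803 - 21) = -31145*(-11824) = 368258480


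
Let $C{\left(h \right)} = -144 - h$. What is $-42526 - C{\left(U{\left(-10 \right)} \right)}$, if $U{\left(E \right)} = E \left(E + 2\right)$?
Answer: $-42302$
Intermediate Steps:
$U{\left(E \right)} = E \left(2 + E\right)$
$-42526 - C{\left(U{\left(-10 \right)} \right)} = -42526 - \left(-144 - - 10 \left(2 - 10\right)\right) = -42526 - \left(-144 - \left(-10\right) \left(-8\right)\right) = -42526 - \left(-144 - 80\right) = -42526 - -224 = -42526 + 224 = -42302$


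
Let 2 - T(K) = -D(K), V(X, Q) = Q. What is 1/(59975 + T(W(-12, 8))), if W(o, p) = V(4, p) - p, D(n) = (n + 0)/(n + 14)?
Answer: 1/59977 ≈ 1.6673e-5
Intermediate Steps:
D(n) = n/(14 + n)
W(o, p) = 0 (W(o, p) = p - p = 0)
T(K) = 2 + K/(14 + K) (T(K) = 2 - (-1)*K/(14 + K) = 2 + K/(14 + K))
1/(59975 + T(W(-12, 8))) = 1/(59975 + (28 + 3*0)/(14 + 0)) = 1/(59975 + (28 + 0)/14) = 1/(59975 + (1/14)*28) = 1/(59975 + 2) = 1/59977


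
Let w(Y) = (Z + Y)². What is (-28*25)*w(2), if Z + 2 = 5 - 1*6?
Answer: -700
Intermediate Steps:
Z = -3 (Z = -2 + (5 - 1*6) = -2 + (5 - 6) = -2 - 1 = -3)
w(Y) = (-3 + Y)²
(-28*25)*w(2) = (-28*25)*(-3 + 2)² = -700*(-1)² = -700*1 = -700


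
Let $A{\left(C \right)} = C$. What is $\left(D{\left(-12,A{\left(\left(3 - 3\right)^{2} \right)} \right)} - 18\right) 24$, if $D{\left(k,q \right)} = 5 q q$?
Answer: $-432$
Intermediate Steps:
$D{\left(k,q \right)} = 5 q^{2}$
$\left(D{\left(-12,A{\left(\left(3 - 3\right)^{2} \right)} \right)} - 18\right) 24 = \left(5 \left(\left(3 - 3\right)^{2}\right)^{2} - 18\right) 24 = \left(5 \left(0^{2}\right)^{2} - 18\right) 24 = \left(5 \cdot 0^{2} - 18\right) 24 = \left(5 \cdot 0 - 18\right) 24 = \left(0 - 18\right) 24 = \left(-18\right) 24 = -432$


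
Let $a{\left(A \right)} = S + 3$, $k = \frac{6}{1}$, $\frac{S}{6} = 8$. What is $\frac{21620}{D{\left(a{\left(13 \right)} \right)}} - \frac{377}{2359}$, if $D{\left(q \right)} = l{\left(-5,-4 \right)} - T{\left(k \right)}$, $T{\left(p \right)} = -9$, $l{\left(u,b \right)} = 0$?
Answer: $\frac{50998187}{21231} \approx 2402.1$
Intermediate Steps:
$S = 48$ ($S = 6 \cdot 8 = 48$)
$k = 6$ ($k = 6 \cdot 1 = 6$)
$a{\left(A \right)} = 51$ ($a{\left(A \right)} = 48 + 3 = 51$)
$D{\left(q \right)} = 9$ ($D{\left(q \right)} = 0 - -9 = 0 + 9 = 9$)
$\frac{21620}{D{\left(a{\left(13 \right)} \right)}} - \frac{377}{2359} = \frac{21620}{9} - \frac{377}{2359} = \frac{50998187}{21231}$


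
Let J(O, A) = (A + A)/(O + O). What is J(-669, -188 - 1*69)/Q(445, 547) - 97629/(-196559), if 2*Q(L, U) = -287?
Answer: 18644029561/37739917677 ≈ 0.49401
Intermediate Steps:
Q(L, U) = -287/2 (Q(L, U) = (½)*(-287) = -287/2)
J(O, A) = A/O (J(O, A) = (2*A)/((2*O)) = (2*A)*(1/(2*O)) = A/O)
J(-669, -188 - 1*69)/Q(445, 547) - 97629/(-196559) = ((-188 - 1*69)/(-669))/(-287/2) - 97629/(-196559) = ((-188 - 69)*(-1/669))*(-2/287) - 97629*(-1/196559) = -257*(-1/669)*(-2/287) + 97629/196559 = (257/669)*(-2/287) + 97629/196559 = -514/192003 + 97629/196559 = 18644029561/37739917677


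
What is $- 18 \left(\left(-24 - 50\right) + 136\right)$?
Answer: $-1116$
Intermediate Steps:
$- 18 \left(\left(-24 - 50\right) + 136\right) = - 18 \left(-74 + 136\right) = \left(-18\right) 62 = -1116$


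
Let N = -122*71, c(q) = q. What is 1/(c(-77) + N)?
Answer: -1/8739 ≈ -0.00011443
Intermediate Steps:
N = -8662
1/(c(-77) + N) = 1/(-77 - 8662) = 1/(-8739) = -1/8739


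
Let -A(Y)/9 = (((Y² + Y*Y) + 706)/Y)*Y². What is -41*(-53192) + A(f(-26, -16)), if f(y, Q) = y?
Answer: 2662444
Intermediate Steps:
A(Y) = -9*Y*(706 + 2*Y²) (A(Y) = -9*((Y² + Y*Y) + 706)/Y*Y² = -9*((Y² + Y²) + 706)/Y*Y² = -9*(2*Y² + 706)/Y*Y² = -9*(706 + 2*Y²)/Y*Y² = -9*Y*(706 + 2*Y²))
-41*(-53192) + A(f(-26, -16)) = -41*(-53192) - 18*(-26)*(353 + (-26)²) = 2180872 - 18*(-26)*(353 + 676) = 2180872 - 18*(-26)*1029 = 2180872 + 481572 = 2662444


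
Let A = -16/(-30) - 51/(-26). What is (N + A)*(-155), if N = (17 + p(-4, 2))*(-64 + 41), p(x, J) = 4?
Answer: 5809307/78 ≈ 74478.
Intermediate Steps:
A = 973/390 (A = -16*(-1/30) - 51*(-1/26) = 8/15 + 51/26 = 973/390 ≈ 2.4949)
N = -483 (N = (17 + 4)*(-64 + 41) = 21*(-23) = -483)
(N + A)*(-155) = (-483 + 973/390)*(-155) = -187397/390*(-155) = 5809307/78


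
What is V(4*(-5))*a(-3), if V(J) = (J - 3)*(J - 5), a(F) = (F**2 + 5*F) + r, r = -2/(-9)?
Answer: -29900/9 ≈ -3322.2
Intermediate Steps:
r = 2/9 (r = -2*(-1/9) = 2/9 ≈ 0.22222)
a(F) = 2/9 + F**2 + 5*F (a(F) = (F**2 + 5*F) + 2/9 = 2/9 + F**2 + 5*F)
V(J) = (-5 + J)*(-3 + J) (V(J) = (-3 + J)*(-5 + J) = (-5 + J)*(-3 + J))
V(4*(-5))*a(-3) = (15 + (4*(-5))**2 - 32*(-5))*(2/9 + (-3)**2 + 5*(-3)) = (15 + (-20)**2 - 8*(-20))*(2/9 + 9 - 15) = (15 + 400 + 160)*(-52/9) = 575*(-52/9) = -29900/9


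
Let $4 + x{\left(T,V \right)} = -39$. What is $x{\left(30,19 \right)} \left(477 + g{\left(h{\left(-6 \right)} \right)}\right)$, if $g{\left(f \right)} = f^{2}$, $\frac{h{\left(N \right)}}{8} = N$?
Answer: $-119583$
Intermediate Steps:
$x{\left(T,V \right)} = -43$ ($x{\left(T,V \right)} = -4 - 39 = -43$)
$h{\left(N \right)} = 8 N$
$x{\left(30,19 \right)} \left(477 + g{\left(h{\left(-6 \right)} \right)}\right) = - 43 \left(477 + \left(8 \left(-6\right)\right)^{2}\right) = - 43 \left(477 + \left(-48\right)^{2}\right) = - 43 \left(477 + 2304\right) = \left(-43\right) 2781 = -119583$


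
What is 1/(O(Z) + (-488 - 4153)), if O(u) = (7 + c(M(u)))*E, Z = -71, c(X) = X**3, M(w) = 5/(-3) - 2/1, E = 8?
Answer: -27/134443 ≈ -0.00020083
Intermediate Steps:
M(w) = -11/3 (M(w) = 5*(-1/3) - 2*1 = -5/3 - 2 = -11/3)
O(u) = -9136/27 (O(u) = (7 + (-11/3)**3)*8 = (7 - 1331/27)*8 = -1142/27*8 = -9136/27)
1/(O(Z) + (-488 - 4153)) = 1/(-9136/27 + (-488 - 4153)) = 1/(-9136/27 - 4641) = 1/(-134443/27) = -27/134443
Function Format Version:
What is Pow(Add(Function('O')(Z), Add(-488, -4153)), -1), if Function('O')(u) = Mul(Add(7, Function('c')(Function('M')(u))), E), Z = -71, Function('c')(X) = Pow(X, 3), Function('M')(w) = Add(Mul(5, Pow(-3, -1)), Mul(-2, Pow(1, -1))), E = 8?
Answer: Rational(-27, 134443) ≈ -0.00020083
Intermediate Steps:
Function('M')(w) = Rational(-11, 3) (Function('M')(w) = Add(Mul(5, Rational(-1, 3)), Mul(-2, 1)) = Add(Rational(-5, 3), -2) = Rational(-11, 3))
Function('O')(u) = Rational(-9136, 27) (Function('O')(u) = Mul(Add(7, Pow(Rational(-11, 3), 3)), 8) = Mul(Add(7, Rational(-1331, 27)), 8) = Mul(Rational(-1142, 27), 8) = Rational(-9136, 27))
Pow(Add(Function('O')(Z), Add(-488, -4153)), -1) = Pow(Add(Rational(-9136, 27), Add(-488, -4153)), -1) = Pow(Add(Rational(-9136, 27), -4641), -1) = Pow(Rational(-134443, 27), -1) = Rational(-27, 134443)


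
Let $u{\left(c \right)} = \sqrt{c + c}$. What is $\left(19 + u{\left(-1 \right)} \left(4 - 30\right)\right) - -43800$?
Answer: $43819 - 26 i \sqrt{2} \approx 43819.0 - 36.77 i$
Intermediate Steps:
$u{\left(c \right)} = \sqrt{2} \sqrt{c}$ ($u{\left(c \right)} = \sqrt{2 c} = \sqrt{2} \sqrt{c}$)
$\left(19 + u{\left(-1 \right)} \left(4 - 30\right)\right) - -43800 = \left(19 + \sqrt{2} \sqrt{-1} \left(4 - 30\right)\right) - -43800 = \left(19 + \sqrt{2} i \left(-26\right)\right) + 43800 = \left(19 + i \sqrt{2} \left(-26\right)\right) + 43800 = \left(19 - 26 i \sqrt{2}\right) + 43800 = 43819 - 26 i \sqrt{2}$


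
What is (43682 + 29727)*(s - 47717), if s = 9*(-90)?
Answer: -3562318543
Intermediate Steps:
s = -810
(43682 + 29727)*(s - 47717) = (43682 + 29727)*(-810 - 47717) = 73409*(-48527) = -3562318543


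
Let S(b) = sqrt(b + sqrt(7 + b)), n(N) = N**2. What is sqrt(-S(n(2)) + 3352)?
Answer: sqrt(3352 - sqrt(4 + sqrt(11))) ≈ 57.873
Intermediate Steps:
sqrt(-S(n(2)) + 3352) = sqrt(-sqrt(2**2 + sqrt(7 + 2**2)) + 3352) = sqrt(-sqrt(4 + sqrt(7 + 4)) + 3352) = sqrt(-sqrt(4 + sqrt(11)) + 3352) = sqrt(3352 - sqrt(4 + sqrt(11)))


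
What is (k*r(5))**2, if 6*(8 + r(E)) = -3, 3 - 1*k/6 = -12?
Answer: 585225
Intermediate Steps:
k = 90 (k = 18 - 6*(-12) = 18 + 72 = 90)
r(E) = -17/2 (r(E) = -8 + (1/6)*(-3) = -8 - 1/2 = -17/2)
(k*r(5))**2 = (90*(-17/2))**2 = (-765)**2 = 585225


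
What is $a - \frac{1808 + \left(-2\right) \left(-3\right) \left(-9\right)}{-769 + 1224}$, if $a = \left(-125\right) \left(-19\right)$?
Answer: $\frac{1078871}{455} \approx 2371.1$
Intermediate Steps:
$a = 2375$
$a - \frac{1808 + \left(-2\right) \left(-3\right) \left(-9\right)}{-769 + 1224} = 2375 - \frac{1808 + \left(-2\right) \left(-3\right) \left(-9\right)}{-769 + 1224} = 2375 - \frac{1808 + 6 \left(-9\right)}{455} = 2375 - \left(1808 - 54\right) \frac{1}{455} = 2375 - 1754 \cdot \frac{1}{455} = 2375 - \frac{1754}{455} = \frac{1078871}{455}$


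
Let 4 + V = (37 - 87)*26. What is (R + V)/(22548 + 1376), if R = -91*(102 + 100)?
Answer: -9843/11962 ≈ -0.82286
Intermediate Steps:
R = -18382 (R = -91*202 = -18382)
V = -1304 (V = -4 + (37 - 87)*26 = -4 - 50*26 = -4 - 1300 = -1304)
(R + V)/(22548 + 1376) = (-18382 - 1304)/(22548 + 1376) = -19686/23924 = -19686*1/23924 = -9843/11962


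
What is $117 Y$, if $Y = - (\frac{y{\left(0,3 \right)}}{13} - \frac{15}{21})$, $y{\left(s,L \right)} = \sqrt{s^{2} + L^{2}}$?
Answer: $\frac{396}{7} \approx 56.571$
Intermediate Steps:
$y{\left(s,L \right)} = \sqrt{L^{2} + s^{2}}$
$Y = \frac{44}{91}$ ($Y = - (\frac{\sqrt{3^{2} + 0^{2}}}{13} - \frac{15}{21}) = - (\sqrt{9 + 0} \cdot \frac{1}{13} - \frac{5}{7}) = - (\sqrt{9} \cdot \frac{1}{13} - \frac{5}{7}) = - (3 \cdot \frac{1}{13} - \frac{5}{7}) = - (\frac{3}{13} - \frac{5}{7}) = \left(-1\right) \left(- \frac{44}{91}\right) = \frac{44}{91} \approx 0.48352$)
$117 Y = 117 \cdot \frac{44}{91} = \frac{396}{7}$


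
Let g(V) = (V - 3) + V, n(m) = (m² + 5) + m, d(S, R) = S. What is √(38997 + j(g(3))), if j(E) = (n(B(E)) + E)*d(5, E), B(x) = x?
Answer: √39097 ≈ 197.73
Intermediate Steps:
n(m) = 5 + m + m² (n(m) = (5 + m²) + m = 5 + m + m²)
g(V) = -3 + 2*V (g(V) = (-3 + V) + V = -3 + 2*V)
j(E) = 25 + 5*E² + 10*E (j(E) = ((5 + E + E²) + E)*5 = (5 + E² + 2*E)*5 = 25 + 5*E² + 10*E)
√(38997 + j(g(3))) = √(38997 + (25 + 5*(-3 + 2*3)² + 10*(-3 + 2*3))) = √(38997 + (25 + 5*(-3 + 6)² + 10*(-3 + 6))) = √(38997 + (25 + 5*3² + 10*3)) = √(38997 + (25 + 5*9 + 30)) = √(38997 + (25 + 45 + 30)) = √(38997 + 100) = √39097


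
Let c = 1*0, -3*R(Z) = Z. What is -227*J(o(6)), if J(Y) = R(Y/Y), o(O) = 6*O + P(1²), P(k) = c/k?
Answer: 227/3 ≈ 75.667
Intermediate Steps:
R(Z) = -Z/3
c = 0
P(k) = 0 (P(k) = 0/k = 0)
o(O) = 6*O (o(O) = 6*O + 0 = 6*O)
J(Y) = -⅓ (J(Y) = -Y/(3*Y) = -⅓*1 = -⅓)
-227*J(o(6)) = -227*(-⅓) = 227/3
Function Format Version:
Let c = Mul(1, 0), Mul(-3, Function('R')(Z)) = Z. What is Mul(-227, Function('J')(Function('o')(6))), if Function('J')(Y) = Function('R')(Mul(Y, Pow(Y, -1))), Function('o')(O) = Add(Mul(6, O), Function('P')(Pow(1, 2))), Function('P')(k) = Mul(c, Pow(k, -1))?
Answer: Rational(227, 3) ≈ 75.667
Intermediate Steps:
Function('R')(Z) = Mul(Rational(-1, 3), Z)
c = 0
Function('P')(k) = 0 (Function('P')(k) = Mul(0, Pow(k, -1)) = 0)
Function('o')(O) = Mul(6, O) (Function('o')(O) = Add(Mul(6, O), 0) = Mul(6, O))
Function('J')(Y) = Rational(-1, 3) (Function('J')(Y) = Mul(Rational(-1, 3), Mul(Y, Pow(Y, -1))) = Mul(Rational(-1, 3), 1) = Rational(-1, 3))
Mul(-227, Function('J')(Function('o')(6))) = Mul(-227, Rational(-1, 3)) = Rational(227, 3)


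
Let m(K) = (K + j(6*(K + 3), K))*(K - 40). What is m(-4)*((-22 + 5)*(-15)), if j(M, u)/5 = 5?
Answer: -235620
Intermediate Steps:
j(M, u) = 25 (j(M, u) = 5*5 = 25)
m(K) = (-40 + K)*(25 + K) (m(K) = (K + 25)*(K - 40) = (25 + K)*(-40 + K) = (-40 + K)*(25 + K))
m(-4)*((-22 + 5)*(-15)) = (-1000 + (-4)**2 - 15*(-4))*((-22 + 5)*(-15)) = (-1000 + 16 + 60)*(-17*(-15)) = -924*255 = -235620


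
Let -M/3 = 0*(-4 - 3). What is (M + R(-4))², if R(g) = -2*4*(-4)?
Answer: 1024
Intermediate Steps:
M = 0 (M = -0*(-4 - 3) = -0*(-7) = -3*0 = 0)
R(g) = 32 (R(g) = -8*(-4) = 32)
(M + R(-4))² = (0 + 32)² = 32² = 1024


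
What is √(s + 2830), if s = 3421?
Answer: √6251 ≈ 79.063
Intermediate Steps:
√(s + 2830) = √(3421 + 2830) = √6251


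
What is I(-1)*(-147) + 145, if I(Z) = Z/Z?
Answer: -2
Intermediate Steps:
I(Z) = 1
I(-1)*(-147) + 145 = 1*(-147) + 145 = -147 + 145 = -2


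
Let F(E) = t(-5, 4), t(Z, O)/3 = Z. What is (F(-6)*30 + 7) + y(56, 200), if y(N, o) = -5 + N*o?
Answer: 10752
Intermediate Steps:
t(Z, O) = 3*Z
F(E) = -15 (F(E) = 3*(-5) = -15)
(F(-6)*30 + 7) + y(56, 200) = (-15*30 + 7) + (-5 + 56*200) = (-450 + 7) + (-5 + 11200) = -443 + 11195 = 10752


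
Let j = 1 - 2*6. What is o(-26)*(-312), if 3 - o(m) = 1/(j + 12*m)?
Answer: -302640/323 ≈ -936.97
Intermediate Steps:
j = -11 (j = 1 - 12 = -11)
o(m) = 3 - 1/(-11 + 12*m)
o(-26)*(-312) = (2*(-17 + 18*(-26))/(-11 + 12*(-26)))*(-312) = (2*(-17 - 468)/(-11 - 312))*(-312) = (2*(-485)/(-323))*(-312) = (2*(-1/323)*(-485))*(-312) = (970/323)*(-312) = -302640/323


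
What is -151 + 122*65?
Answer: 7779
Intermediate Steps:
-151 + 122*65 = -151 + 7930 = 7779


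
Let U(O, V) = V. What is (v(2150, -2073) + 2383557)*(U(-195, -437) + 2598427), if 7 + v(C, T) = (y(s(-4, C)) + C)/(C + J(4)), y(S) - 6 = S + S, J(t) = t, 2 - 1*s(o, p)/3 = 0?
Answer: 6669259688687660/1077 ≈ 6.1924e+12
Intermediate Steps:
s(o, p) = 6 (s(o, p) = 6 - 3*0 = 6 + 0 = 6)
y(S) = 6 + 2*S (y(S) = 6 + (S + S) = 6 + 2*S)
v(C, T) = -7 + (18 + C)/(4 + C) (v(C, T) = -7 + ((6 + 2*6) + C)/(C + 4) = -7 + ((6 + 12) + C)/(4 + C) = -7 + (18 + C)/(4 + C))
(v(2150, -2073) + 2383557)*(U(-195, -437) + 2598427) = (2*(-5 - 3*2150)/(4 + 2150) + 2383557)*(-437 + 2598427) = (2*(-5 - 6450)/2154 + 2383557)*2597990 = (2*(1/2154)*(-6455) + 2383557)*2597990 = (-6455/1077 + 2383557)*2597990 = (2567084434/1077)*2597990 = 6669259688687660/1077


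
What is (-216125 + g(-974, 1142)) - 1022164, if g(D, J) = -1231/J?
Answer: -1414127269/1142 ≈ -1.2383e+6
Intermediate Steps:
(-216125 + g(-974, 1142)) - 1022164 = (-216125 - 1231/1142) - 1022164 = -246815981/1142 - 1022164 = -1414127269/1142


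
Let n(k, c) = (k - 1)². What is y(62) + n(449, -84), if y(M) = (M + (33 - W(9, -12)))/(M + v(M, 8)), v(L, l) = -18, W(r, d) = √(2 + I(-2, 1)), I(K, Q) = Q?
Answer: 8831071/44 - √3/44 ≈ 2.0071e+5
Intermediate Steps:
W(r, d) = √3 (W(r, d) = √(2 + 1) = √3)
n(k, c) = (-1 + k)²
y(M) = (33 + M - √3)/(-18 + M) (y(M) = (M + (33 - √3))/(M - 18) = (33 + M - √3)/(-18 + M))
y(62) + n(449, -84) = (33 + 62 - √3)/(-18 + 62) + (-1 + 449)² = (95 - √3)/44 + 448² = (95 - √3)/44 + 200704 = (95/44 - √3/44) + 200704 = 8831071/44 - √3/44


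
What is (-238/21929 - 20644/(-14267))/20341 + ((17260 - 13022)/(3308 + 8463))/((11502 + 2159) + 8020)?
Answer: 12876043745601184/147646709499432499983 ≈ 8.7208e-5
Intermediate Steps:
(-238/21929 - 20644/(-14267))/20341 + ((17260 - 13022)/(3308 + 8463))/((11502 + 2159) + 8020) = (-238*1/21929 - 20644*(-1/14267))*(1/20341) + (4238/11771)/(13661 + 8020) = (-238/21929 + 20644/14267)*(1/20341) + (4238*(1/11771))/21681 = (449306730/312861043)*(1/20341) + (4238/11771)*(1/21681) = 449306730/6363906475663 + 4238/255207051 = 12876043745601184/147646709499432499983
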